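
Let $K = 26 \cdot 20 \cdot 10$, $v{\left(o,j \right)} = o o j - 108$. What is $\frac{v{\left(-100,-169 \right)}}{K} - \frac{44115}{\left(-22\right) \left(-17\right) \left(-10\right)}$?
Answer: $- \frac{2239561}{7150} \approx -313.23$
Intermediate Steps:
$v{\left(o,j \right)} = -108 + j o^{2}$ ($v{\left(o,j \right)} = o^{2} j - 108 = j o^{2} - 108 = -108 + j o^{2}$)
$K = 5200$ ($K = 520 \cdot 10 = 5200$)
$\frac{v{\left(-100,-169 \right)}}{K} - \frac{44115}{\left(-22\right) \left(-17\right) \left(-10\right)} = \frac{-108 - 169 \left(-100\right)^{2}}{5200} - \frac{44115}{\left(-22\right) \left(-17\right) \left(-10\right)} = \left(-108 - 1690000\right) \frac{1}{5200} - \frac{44115}{374 \left(-10\right)} = \left(-108 - 1690000\right) \frac{1}{5200} - \frac{44115}{-3740} = \left(-1690108\right) \frac{1}{5200} - - \frac{519}{44} = - \frac{422527}{1300} + \frac{519}{44} = - \frac{2239561}{7150}$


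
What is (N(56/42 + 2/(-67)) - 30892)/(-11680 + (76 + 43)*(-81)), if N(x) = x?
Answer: 6209030/4285119 ≈ 1.4490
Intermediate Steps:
(N(56/42 + 2/(-67)) - 30892)/(-11680 + (76 + 43)*(-81)) = ((56/42 + 2/(-67)) - 30892)/(-11680 + (76 + 43)*(-81)) = ((56*(1/42) + 2*(-1/67)) - 30892)/(-11680 + 119*(-81)) = ((4/3 - 2/67) - 30892)/(-11680 - 9639) = (262/201 - 30892)/(-21319) = -6209030/201*(-1/21319) = 6209030/4285119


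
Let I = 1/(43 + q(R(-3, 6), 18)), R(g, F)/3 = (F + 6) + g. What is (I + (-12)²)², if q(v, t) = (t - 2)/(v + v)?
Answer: 28346099769/1366561 ≈ 20743.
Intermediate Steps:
R(g, F) = 18 + 3*F + 3*g (R(g, F) = 3*((F + 6) + g) = 3*((6 + F) + g) = 3*(6 + F + g) = 18 + 3*F + 3*g)
q(v, t) = (-2 + t)/(2*v) (q(v, t) = (-2 + t)/((2*v)) = (-2 + t)*(1/(2*v)) = (-2 + t)/(2*v))
I = 27/1169 (I = 1/(43 + (-2 + 18)/(2*(18 + 3*6 + 3*(-3)))) = 1/(43 + (½)*16/(18 + 18 - 9)) = 1/(43 + (½)*16/27) = 1/(43 + (½)*(1/27)*16) = 1/(43 + 8/27) = 1/(1169/27) = 27/1169 ≈ 0.023097)
(I + (-12)²)² = (27/1169 + (-12)²)² = (27/1169 + 144)² = (168363/1169)² = 28346099769/1366561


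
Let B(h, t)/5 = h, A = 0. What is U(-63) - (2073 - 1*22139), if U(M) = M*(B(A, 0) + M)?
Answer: 24035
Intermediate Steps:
B(h, t) = 5*h
U(M) = M² (U(M) = M*(5*0 + M) = M*(0 + M) = M*M = M²)
U(-63) - (2073 - 1*22139) = (-63)² - (2073 - 1*22139) = 3969 - (2073 - 22139) = 3969 - 1*(-20066) = 3969 + 20066 = 24035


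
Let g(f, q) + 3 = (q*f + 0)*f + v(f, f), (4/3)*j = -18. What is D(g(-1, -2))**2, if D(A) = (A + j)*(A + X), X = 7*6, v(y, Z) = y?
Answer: 492804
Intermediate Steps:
j = -27/2 (j = (3/4)*(-18) = -27/2 ≈ -13.500)
X = 42
g(f, q) = -3 + f + q*f**2 (g(f, q) = -3 + ((q*f + 0)*f + f) = -3 + ((f*q + 0)*f + f) = -3 + ((f*q)*f + f) = -3 + (q*f**2 + f) = -3 + (f + q*f**2) = -3 + f + q*f**2)
D(A) = (42 + A)*(-27/2 + A) (D(A) = (A - 27/2)*(A + 42) = (-27/2 + A)*(42 + A) = (42 + A)*(-27/2 + A))
D(g(-1, -2))**2 = (-567 + (-3 - 1 - 2*(-1)**2)**2 + 57*(-3 - 1 - 2*(-1)**2)/2)**2 = (-567 + (-3 - 1 - 2*1)**2 + 57*(-3 - 1 - 2*1)/2)**2 = (-567 + (-3 - 1 - 2)**2 + 57*(-3 - 1 - 2)/2)**2 = (-567 + (-6)**2 + (57/2)*(-6))**2 = (-567 + 36 - 171)**2 = (-702)**2 = 492804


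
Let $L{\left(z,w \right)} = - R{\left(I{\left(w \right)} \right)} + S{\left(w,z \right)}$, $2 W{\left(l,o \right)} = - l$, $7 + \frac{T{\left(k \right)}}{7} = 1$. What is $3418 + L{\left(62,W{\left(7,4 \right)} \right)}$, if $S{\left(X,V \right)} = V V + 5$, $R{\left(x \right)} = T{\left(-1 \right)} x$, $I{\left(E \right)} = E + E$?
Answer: $6973$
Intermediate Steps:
$T{\left(k \right)} = -42$ ($T{\left(k \right)} = -49 + 7 \cdot 1 = -49 + 7 = -42$)
$I{\left(E \right)} = 2 E$
$R{\left(x \right)} = - 42 x$
$W{\left(l,o \right)} = - \frac{l}{2}$ ($W{\left(l,o \right)} = \frac{\left(-1\right) l}{2} = - \frac{l}{2}$)
$S{\left(X,V \right)} = 5 + V^{2}$ ($S{\left(X,V \right)} = V^{2} + 5 = 5 + V^{2}$)
$L{\left(z,w \right)} = 5 + z^{2} + 84 w$ ($L{\left(z,w \right)} = - \left(-42\right) 2 w + \left(5 + z^{2}\right) = - \left(-84\right) w + \left(5 + z^{2}\right) = 84 w + \left(5 + z^{2}\right) = 5 + z^{2} + 84 w$)
$3418 + L{\left(62,W{\left(7,4 \right)} \right)} = 3418 + \left(5 + 62^{2} + 84 \left(\left(- \frac{1}{2}\right) 7\right)\right) = 3418 + \left(5 + 3844 + 84 \left(- \frac{7}{2}\right)\right) = 3418 + \left(5 + 3844 - 294\right) = 3418 + 3555 = 6973$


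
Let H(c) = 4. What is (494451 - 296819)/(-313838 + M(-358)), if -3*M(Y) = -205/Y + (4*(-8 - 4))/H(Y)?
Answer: -212256768/337057921 ≈ -0.62973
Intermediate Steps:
M(Y) = 4 + 205/(3*Y) (M(Y) = -(-205/Y + (4*(-8 - 4))/4)/3 = -(-205/Y + (4*(-12))*(¼))/3 = -(-205/Y - 48*¼)/3 = -(-205/Y - 12)/3 = -(-12 - 205/Y)/3 = 4 + 205/(3*Y))
(494451 - 296819)/(-313838 + M(-358)) = (494451 - 296819)/(-313838 + (4 + (205/3)/(-358))) = 197632/(-313838 + (4 + (205/3)*(-1/358))) = 197632/(-313838 + (4 - 205/1074)) = 197632/(-313838 + 4091/1074) = 197632/(-337057921/1074) = 197632*(-1074/337057921) = -212256768/337057921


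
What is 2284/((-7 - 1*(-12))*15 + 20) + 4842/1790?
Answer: 90967/3401 ≈ 26.747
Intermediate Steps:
2284/((-7 - 1*(-12))*15 + 20) + 4842/1790 = 2284/((-7 + 12)*15 + 20) + 4842*(1/1790) = 2284/(5*15 + 20) + 2421/895 = 2284/(75 + 20) + 2421/895 = 2284/95 + 2421/895 = 90967/3401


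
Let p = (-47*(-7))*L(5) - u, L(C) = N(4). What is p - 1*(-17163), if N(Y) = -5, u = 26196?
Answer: -10678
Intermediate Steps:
L(C) = -5
p = -27841 (p = -47*(-7)*(-5) - 1*26196 = 329*(-5) - 26196 = -1645 - 26196 = -27841)
p - 1*(-17163) = -27841 - 1*(-17163) = -27841 + 17163 = -10678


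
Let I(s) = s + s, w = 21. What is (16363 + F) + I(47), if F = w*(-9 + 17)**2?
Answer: 17801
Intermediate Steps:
I(s) = 2*s
F = 1344 (F = 21*(-9 + 17)**2 = 21*8**2 = 21*64 = 1344)
(16363 + F) + I(47) = (16363 + 1344) + 2*47 = 17707 + 94 = 17801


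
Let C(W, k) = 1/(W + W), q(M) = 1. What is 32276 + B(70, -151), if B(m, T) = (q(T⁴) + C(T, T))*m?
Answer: 4884211/151 ≈ 32346.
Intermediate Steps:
C(W, k) = 1/(2*W)
B(m, T) = m*(1 + 1/(2*T)) (B(m, T) = (1 + 1/(2*T))*m = m*(1 + 1/(2*T)))
32276 + B(70, -151) = 32276 + (70 + (½)*70/(-151)) = 32276 + (70 + (½)*70*(-1/151)) = 32276 + (70 - 35/151) = 32276 + 10535/151 = 4884211/151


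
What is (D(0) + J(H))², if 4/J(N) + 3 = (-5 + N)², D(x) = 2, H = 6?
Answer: 0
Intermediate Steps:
J(N) = 4/(-3 + (-5 + N)²)
(D(0) + J(H))² = (2 + 4/(-3 + (-5 + 6)²))² = (2 + 4/(-3 + 1²))² = (2 + 4/(-3 + 1))² = (2 + 4/(-2))² = (2 + 4*(-½))² = (2 - 2)² = 0² = 0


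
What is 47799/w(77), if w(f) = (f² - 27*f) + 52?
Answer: 47799/3902 ≈ 12.250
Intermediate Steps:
w(f) = 52 + f² - 27*f
47799/w(77) = 47799/(52 + 77² - 27*77) = 47799/(52 + 5929 - 2079) = 47799/3902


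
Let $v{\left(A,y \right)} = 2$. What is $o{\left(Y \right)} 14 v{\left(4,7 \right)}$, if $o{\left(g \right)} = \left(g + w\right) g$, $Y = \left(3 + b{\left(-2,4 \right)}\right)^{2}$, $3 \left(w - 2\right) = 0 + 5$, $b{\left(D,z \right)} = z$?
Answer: $\frac{216776}{3} \approx 72259.0$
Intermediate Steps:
$w = \frac{11}{3}$ ($w = 2 + \frac{0 + 5}{3} = 2 + \frac{1}{3} \cdot 5 = 2 + \frac{5}{3} = \frac{11}{3} \approx 3.6667$)
$Y = 49$ ($Y = \left(3 + 4\right)^{2} = 7^{2} = 49$)
$o{\left(g \right)} = g \left(\frac{11}{3} + g\right)$ ($o{\left(g \right)} = \left(g + \frac{11}{3}\right) g = \left(\frac{11}{3} + g\right) g = g \left(\frac{11}{3} + g\right)$)
$o{\left(Y \right)} 14 v{\left(4,7 \right)} = \frac{1}{3} \cdot 49 \left(11 + 3 \cdot 49\right) 14 \cdot 2 = \frac{1}{3} \cdot 49 \left(11 + 147\right) 14 \cdot 2 = \frac{1}{3} \cdot 49 \cdot 158 \cdot 14 \cdot 2 = \frac{7742}{3} \cdot 14 \cdot 2 = \frac{108388}{3} \cdot 2 = \frac{216776}{3}$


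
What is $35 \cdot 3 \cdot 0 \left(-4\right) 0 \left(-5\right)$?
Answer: $0$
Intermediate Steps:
$35 \cdot 3 \cdot 0 \left(-4\right) 0 \left(-5\right) = 105 \cdot 0 \cdot 0 = 105 \cdot 0 = 0$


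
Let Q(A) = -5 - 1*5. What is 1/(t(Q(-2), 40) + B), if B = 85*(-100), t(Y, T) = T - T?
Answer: -1/8500 ≈ -0.00011765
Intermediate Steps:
Q(A) = -10 (Q(A) = -5 - 5 = -10)
t(Y, T) = 0
B = -8500
1/(t(Q(-2), 40) + B) = 1/(0 - 8500) = 1/(-8500) = -1/8500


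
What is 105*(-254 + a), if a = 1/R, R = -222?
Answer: -1973615/74 ≈ -26670.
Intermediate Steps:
a = -1/222 (a = 1/(-222) = -1/222 ≈ -0.0045045)
105*(-254 + a) = 105*(-254 - 1/222) = 105*(-56389/222) = -1973615/74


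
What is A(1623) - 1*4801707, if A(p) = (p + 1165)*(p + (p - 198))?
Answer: 3696117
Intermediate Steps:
A(p) = (-198 + 2*p)*(1165 + p) (A(p) = (1165 + p)*(p + (-198 + p)) = (1165 + p)*(-198 + 2*p) = (-198 + 2*p)*(1165 + p))
A(1623) - 1*4801707 = (-230670 + 2*1623² + 2132*1623) - 1*4801707 = (-230670 + 2*2634129 + 3460236) - 4801707 = (-230670 + 5268258 + 3460236) - 4801707 = 8497824 - 4801707 = 3696117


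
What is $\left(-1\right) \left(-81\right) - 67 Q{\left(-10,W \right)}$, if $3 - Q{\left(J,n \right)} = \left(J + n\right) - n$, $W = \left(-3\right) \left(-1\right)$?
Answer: $-790$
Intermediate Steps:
$W = 3$
$Q{\left(J,n \right)} = 3 - J$ ($Q{\left(J,n \right)} = 3 - \left(\left(J + n\right) - n\right) = 3 - J$)
$\left(-1\right) \left(-81\right) - 67 Q{\left(-10,W \right)} = \left(-1\right) \left(-81\right) - 67 \left(3 - -10\right) = 81 - 67 \left(3 + 10\right) = 81 - 871 = -790$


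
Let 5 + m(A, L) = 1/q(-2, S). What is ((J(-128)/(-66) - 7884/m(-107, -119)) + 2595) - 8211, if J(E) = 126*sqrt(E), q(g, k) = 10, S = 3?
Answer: -196344/49 - 168*I*sqrt(2)/11 ≈ -4007.0 - 21.599*I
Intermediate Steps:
m(A, L) = -49/10 (m(A, L) = -5 + 1/10 = -49/10)
((J(-128)/(-66) - 7884/m(-107, -119)) + 2595) - 8211 = (((126*sqrt(-128))/(-66) - 7884/(-49/10)) + 2595) - 8211 = (((126*(8*I*sqrt(2)))*(-1/66) - 7884*(-10/49)) + 2595) - 8211 = (((1008*I*sqrt(2))*(-1/66) + 78840/49) + 2595) - 8211 = ((-168*I*sqrt(2)/11 + 78840/49) + 2595) - 8211 = ((78840/49 - 168*I*sqrt(2)/11) + 2595) - 8211 = (205995/49 - 168*I*sqrt(2)/11) - 8211 = -196344/49 - 168*I*sqrt(2)/11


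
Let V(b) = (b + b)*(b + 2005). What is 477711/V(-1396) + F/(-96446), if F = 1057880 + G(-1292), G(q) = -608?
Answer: -43899583341/3904519864 ≈ -11.243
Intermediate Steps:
V(b) = 2*b*(2005 + b) (V(b) = (2*b)*(2005 + b) = 2*b*(2005 + b))
F = 1057272 (F = 1057880 - 608 = 1057272)
477711/V(-1396) + F/(-96446) = 477711/((2*(-1396)*(2005 - 1396))) + 1057272/(-96446) = 477711/((2*(-1396)*609)) + 1057272*(-1/96446) = 477711/(-1700328) - 528636/48223 = 477711*(-1/1700328) - 528636/48223 = -159237/566776 - 528636/48223 = -43899583341/3904519864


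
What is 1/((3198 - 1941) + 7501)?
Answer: 1/8758 ≈ 0.00011418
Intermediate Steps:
1/((3198 - 1941) + 7501) = 1/(1257 + 7501) = 1/8758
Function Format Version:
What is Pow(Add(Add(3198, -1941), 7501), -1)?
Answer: Rational(1, 8758) ≈ 0.00011418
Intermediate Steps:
Pow(Add(Add(3198, -1941), 7501), -1) = Pow(Add(1257, 7501), -1) = Pow(8758, -1) = Rational(1, 8758)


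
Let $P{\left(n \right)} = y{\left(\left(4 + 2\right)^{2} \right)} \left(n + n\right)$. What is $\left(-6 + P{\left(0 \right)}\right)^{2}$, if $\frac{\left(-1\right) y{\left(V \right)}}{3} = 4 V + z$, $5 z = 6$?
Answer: $36$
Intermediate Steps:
$z = \frac{6}{5}$ ($z = \frac{1}{5} \cdot 6 = \frac{6}{5} \approx 1.2$)
$y{\left(V \right)} = - \frac{18}{5} - 12 V$ ($y{\left(V \right)} = - 3 \left(4 V + \frac{6}{5}\right) = - 3 \left(\frac{6}{5} + 4 V\right) = - \frac{18}{5} - 12 V$)
$P{\left(n \right)} = - \frac{4356 n}{5}$ ($P{\left(n \right)} = \left(- \frac{18}{5} - 12 \left(4 + 2\right)^{2}\right) \left(n + n\right) = \left(- \frac{18}{5} - 12 \cdot 6^{2}\right) 2 n = \left(- \frac{18}{5} - 432\right) 2 n = - \frac{2178 \cdot 2 n}{5} = - \frac{4356 n}{5}$)
$\left(-6 + P{\left(0 \right)}\right)^{2} = \left(-6 - 0\right)^{2} = \left(-6 + 0\right)^{2} = \left(-6\right)^{2} = 36$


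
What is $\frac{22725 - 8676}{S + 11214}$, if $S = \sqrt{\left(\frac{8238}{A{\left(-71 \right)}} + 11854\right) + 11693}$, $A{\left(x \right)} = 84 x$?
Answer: $\frac{156600213084}{124975868879} - \frac{14049 \sqrt{23263918930}}{124975868879} \approx 1.2359$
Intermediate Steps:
$S = \frac{\sqrt{23263918930}}{994}$ ($S = \sqrt{\left(\frac{8238}{84 \left(-71\right)} + 11854\right) + 11693} = \sqrt{\left(\frac{8238}{-5964} + 11854\right) + 11693} = \sqrt{\left(8238 \left(- \frac{1}{5964}\right) + 11854\right) + 11693} = \sqrt{\left(- \frac{1373}{994} + 11854\right) + 11693} = \sqrt{\frac{11781503}{994} + 11693} = \sqrt{\frac{23404345}{994}} = \frac{\sqrt{23263918930}}{994} \approx 153.45$)
$\frac{22725 - 8676}{S + 11214} = \frac{22725 - 8676}{\frac{\sqrt{23263918930}}{994} + 11214} = \frac{14049}{11214 + \frac{\sqrt{23263918930}}{994}}$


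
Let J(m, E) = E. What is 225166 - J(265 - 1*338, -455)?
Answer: 225621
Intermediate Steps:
225166 - J(265 - 1*338, -455) = 225166 - 1*(-455) = 225166 + 455 = 225621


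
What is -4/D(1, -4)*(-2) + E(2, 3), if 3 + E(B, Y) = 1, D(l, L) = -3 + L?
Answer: -22/7 ≈ -3.1429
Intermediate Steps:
E(B, Y) = -2 (E(B, Y) = -3 + 1 = -2)
-4/D(1, -4)*(-2) + E(2, 3) = -4/(-3 - 4)*(-2) - 2 = -4/(-7)*(-2) - 2 = -4*(-1/7)*(-2) - 2 = (4/7)*(-2) - 2 = -8/7 - 2 = -22/7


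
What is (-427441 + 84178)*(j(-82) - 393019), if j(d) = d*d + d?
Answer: 132628928151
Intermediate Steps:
j(d) = d + d² (j(d) = d² + d = d + d²)
(-427441 + 84178)*(j(-82) - 393019) = (-427441 + 84178)*(-82*(1 - 82) - 393019) = -343263*(-82*(-81) - 393019) = -343263*(6642 - 393019) = -343263*(-386377) = 132628928151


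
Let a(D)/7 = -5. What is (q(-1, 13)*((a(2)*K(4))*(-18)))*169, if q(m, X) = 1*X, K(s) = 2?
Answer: 2768220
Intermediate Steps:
a(D) = -35 (a(D) = 7*(-5) = -35)
q(m, X) = X
(q(-1, 13)*((a(2)*K(4))*(-18)))*169 = (13*(-35*2*(-18)))*169 = (13*(-70*(-18)))*169 = (13*1260)*169 = 16380*169 = 2768220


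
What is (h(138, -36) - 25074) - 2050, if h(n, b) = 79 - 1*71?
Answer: -27116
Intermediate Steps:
h(n, b) = 8 (h(n, b) = 79 - 71 = 8)
(h(138, -36) - 25074) - 2050 = (8 - 25074) - 2050 = -25066 - 2050 = -27116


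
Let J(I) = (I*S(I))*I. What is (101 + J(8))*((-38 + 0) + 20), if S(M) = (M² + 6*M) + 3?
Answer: -134298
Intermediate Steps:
S(M) = 3 + M² + 6*M
J(I) = I²*(3 + I² + 6*I) (J(I) = (I*(3 + I² + 6*I))*I = I²*(3 + I² + 6*I))
(101 + J(8))*((-38 + 0) + 20) = (101 + 8²*(3 + 8² + 6*8))*((-38 + 0) + 20) = (101 + 64*(3 + 64 + 48))*(-38 + 20) = (101 + 64*115)*(-18) = (101 + 7360)*(-18) = 7461*(-18) = -134298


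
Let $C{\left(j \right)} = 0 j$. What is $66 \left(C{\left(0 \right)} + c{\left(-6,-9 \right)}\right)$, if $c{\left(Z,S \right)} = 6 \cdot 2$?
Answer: $792$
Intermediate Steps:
$c{\left(Z,S \right)} = 12$
$C{\left(j \right)} = 0$
$66 \left(C{\left(0 \right)} + c{\left(-6,-9 \right)}\right) = 66 \left(0 + 12\right) = 66 \cdot 12 = 792$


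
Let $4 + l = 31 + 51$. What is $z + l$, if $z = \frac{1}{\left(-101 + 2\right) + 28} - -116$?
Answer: $\frac{13773}{71} \approx 193.99$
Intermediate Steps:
$l = 78$ ($l = -4 + \left(31 + 51\right) = -4 + 82 = 78$)
$z = \frac{8235}{71}$ ($z = \frac{1}{-99 + 28} + 116 = \frac{1}{-71} + 116 = - \frac{1}{71} + 116 = \frac{8235}{71} \approx 115.99$)
$z + l = \frac{8235}{71} + 78 = \frac{13773}{71}$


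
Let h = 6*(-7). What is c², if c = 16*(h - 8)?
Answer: 640000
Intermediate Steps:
h = -42
c = -800 (c = 16*(-42 - 8) = 16*(-50) = -800)
c² = (-800)² = 640000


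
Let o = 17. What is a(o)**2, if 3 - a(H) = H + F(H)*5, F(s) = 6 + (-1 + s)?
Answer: 15376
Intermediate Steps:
F(s) = 5 + s
a(H) = -22 - 6*H (a(H) = 3 - (H + (5 + H)*5) = 3 - (H + (25 + 5*H)) = 3 - (25 + 6*H) = 3 + (-25 - 6*H) = -22 - 6*H)
a(o)**2 = (-22 - 6*17)**2 = (-22 - 102)**2 = (-124)**2 = 15376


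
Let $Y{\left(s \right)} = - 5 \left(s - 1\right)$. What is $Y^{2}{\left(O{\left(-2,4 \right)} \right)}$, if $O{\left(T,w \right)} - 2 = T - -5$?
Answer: $400$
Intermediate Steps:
$O{\left(T,w \right)} = 7 + T$ ($O{\left(T,w \right)} = 2 + \left(T - -5\right) = 2 + \left(T + 5\right) = 2 + \left(5 + T\right) = 7 + T$)
$Y{\left(s \right)} = 5 - 5 s$ ($Y{\left(s \right)} = - 5 \left(-1 + s\right) = 5 - 5 s$)
$Y^{2}{\left(O{\left(-2,4 \right)} \right)} = \left(5 - 5 \left(7 - 2\right)\right)^{2} = \left(5 - 25\right)^{2} = \left(-20\right)^{2} = 400$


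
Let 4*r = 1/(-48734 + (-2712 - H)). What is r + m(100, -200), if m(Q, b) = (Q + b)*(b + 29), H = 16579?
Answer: 4652909999/272100 ≈ 17100.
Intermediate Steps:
m(Q, b) = (29 + b)*(Q + b) (m(Q, b) = (Q + b)*(29 + b) = (29 + b)*(Q + b))
r = -1/272100 (r = 1/(4*(-48734 + (-2712 - 1*16579))) = 1/(4*(-48734 + (-2712 - 16579))) = 1/(4*(-48734 - 19291)) = (1/4)/(-68025) = (1/4)*(-1/68025) = -1/272100 ≈ -3.6751e-6)
r + m(100, -200) = -1/272100 + ((-200)**2 + 29*100 + 29*(-200) + 100*(-200)) = -1/272100 + (40000 + 2900 - 5800 - 20000) = -1/272100 + 17100 = 4652909999/272100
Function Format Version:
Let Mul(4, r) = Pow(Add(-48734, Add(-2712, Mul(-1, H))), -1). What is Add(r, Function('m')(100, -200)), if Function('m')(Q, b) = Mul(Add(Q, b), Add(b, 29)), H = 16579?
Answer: Rational(4652909999, 272100) ≈ 17100.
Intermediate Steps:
Function('m')(Q, b) = Mul(Add(29, b), Add(Q, b)) (Function('m')(Q, b) = Mul(Add(Q, b), Add(29, b)) = Mul(Add(29, b), Add(Q, b)))
r = Rational(-1, 272100) (r = Mul(Rational(1, 4), Pow(Add(-48734, Add(-2712, Mul(-1, 16579))), -1)) = Mul(Rational(1, 4), Pow(Add(-48734, Add(-2712, -16579)), -1)) = Mul(Rational(1, 4), Pow(Add(-48734, -19291), -1)) = Mul(Rational(1, 4), Pow(-68025, -1)) = Mul(Rational(1, 4), Rational(-1, 68025)) = Rational(-1, 272100) ≈ -3.6751e-6)
Add(r, Function('m')(100, -200)) = Add(Rational(-1, 272100), Add(Pow(-200, 2), Mul(29, 100), Mul(29, -200), Mul(100, -200))) = Add(Rational(-1, 272100), Add(40000, 2900, -5800, -20000)) = Add(Rational(-1, 272100), 17100) = Rational(4652909999, 272100)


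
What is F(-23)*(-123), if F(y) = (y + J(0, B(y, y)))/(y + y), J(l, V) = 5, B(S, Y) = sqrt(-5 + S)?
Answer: -1107/23 ≈ -48.130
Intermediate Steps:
F(y) = (5 + y)/(2*y) (F(y) = (y + 5)/(y + y) = (5 + y)/((2*y)) = (5 + y)*(1/(2*y)) = (5 + y)/(2*y))
F(-23)*(-123) = ((1/2)*(5 - 23)/(-23))*(-123) = ((1/2)*(-1/23)*(-18))*(-123) = (9/23)*(-123) = -1107/23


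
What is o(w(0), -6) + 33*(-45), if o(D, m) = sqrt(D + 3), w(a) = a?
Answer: -1485 + sqrt(3) ≈ -1483.3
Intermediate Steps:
o(D, m) = sqrt(3 + D)
o(w(0), -6) + 33*(-45) = sqrt(3 + 0) + 33*(-45) = sqrt(3) - 1485 = -1485 + sqrt(3)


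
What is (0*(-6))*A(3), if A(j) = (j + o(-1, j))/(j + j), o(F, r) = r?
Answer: 0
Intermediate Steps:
A(j) = 1 (A(j) = (j + j)/(j + j) = (2*j)/((2*j)) = (2*j)*(1/(2*j)) = 1)
(0*(-6))*A(3) = (0*(-6))*1 = 0*1 = 0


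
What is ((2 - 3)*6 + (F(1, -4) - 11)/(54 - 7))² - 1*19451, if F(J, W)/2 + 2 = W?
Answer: -42874234/2209 ≈ -19409.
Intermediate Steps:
F(J, W) = -4 + 2*W
((2 - 3)*6 + (F(1, -4) - 11)/(54 - 7))² - 1*19451 = ((2 - 3)*6 + ((-4 + 2*(-4)) - 11)/(54 - 7))² - 1*19451 = (-1*6 + ((-4 - 8) - 11)/47)² - 19451 = (-6 + (-12 - 11)*(1/47))² - 19451 = (-6 - 23*1/47)² - 19451 = (-6 - 23/47)² - 19451 = (-305/47)² - 19451 = 93025/2209 - 19451 = -42874234/2209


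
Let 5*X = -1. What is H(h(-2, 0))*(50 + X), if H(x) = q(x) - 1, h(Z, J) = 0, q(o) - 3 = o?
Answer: 498/5 ≈ 99.600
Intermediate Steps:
X = -⅕ (X = (⅕)*(-1) = -⅕ ≈ -0.20000)
q(o) = 3 + o
H(x) = 2 + x (H(x) = (3 + x) - 1 = 2 + x)
H(h(-2, 0))*(50 + X) = (2 + 0)*(50 - ⅕) = 2*(249/5) = 498/5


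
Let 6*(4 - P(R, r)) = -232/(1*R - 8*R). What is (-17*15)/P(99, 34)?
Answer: -106029/1640 ≈ -64.652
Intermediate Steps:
P(R, r) = 4 - 116/(21*R) (P(R, r) = 4 - (-116)/(3*(1*R - 8*R)) = 4 - (-116)/(3*(R - 8*R)) = 4 - (-116)/(3*((-7*R))) = 4 - (-116)*(-1/(7*R))/3 = 4 - 116/(21*R))
(-17*15)/P(99, 34) = (-17*15)/(4 - 116/21/99) = -255/(4 - 116/21*1/99) = -255/(4 - 116/2079) = -255/8200/2079 = -255*2079/8200 = -106029/1640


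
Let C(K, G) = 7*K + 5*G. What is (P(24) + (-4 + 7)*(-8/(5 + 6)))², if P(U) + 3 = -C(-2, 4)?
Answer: 15129/121 ≈ 125.03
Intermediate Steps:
C(K, G) = 5*G + 7*K
P(U) = -9 (P(U) = -3 - (5*4 + 7*(-2)) = -3 - (20 - 14) = -3 - 1*6 = -3 - 6 = -9)
(P(24) + (-4 + 7)*(-8/(5 + 6)))² = (-9 + (-4 + 7)*(-8/(5 + 6)))² = (-9 + 3*(-8/11))² = (-9 - 24/11)² = (-123/11)² = 15129/121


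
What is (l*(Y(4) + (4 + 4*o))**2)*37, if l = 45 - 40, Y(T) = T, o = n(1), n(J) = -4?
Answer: 11840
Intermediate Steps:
o = -4
l = 5
(l*(Y(4) + (4 + 4*o))**2)*37 = (5*(4 + (4 + 4*(-4)))**2)*37 = (5*(4 + (4 - 16))**2)*37 = (5*(4 - 12)**2)*37 = (5*(-8)**2)*37 = (5*64)*37 = 320*37 = 11840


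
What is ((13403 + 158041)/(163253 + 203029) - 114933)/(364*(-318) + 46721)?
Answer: 1002326611/602019351 ≈ 1.6649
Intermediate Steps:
((13403 + 158041)/(163253 + 203029) - 114933)/(364*(-318) + 46721) = (171444/366282 - 114933)/(-115752 + 46721) = (171444*(1/366282) - 114933)/(-69031) = (4082/8721 - 114933)*(-1/69031) = -1002326611/8721*(-1/69031) = 1002326611/602019351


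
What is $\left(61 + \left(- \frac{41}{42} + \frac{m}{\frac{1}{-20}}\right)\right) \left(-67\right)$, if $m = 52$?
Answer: $\frac{2757653}{42} \approx 65658.0$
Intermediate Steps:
$\left(61 + \left(- \frac{41}{42} + \frac{m}{\frac{1}{-20}}\right)\right) \left(-67\right) = \left(61 + \left(- \frac{41}{42} + \frac{52}{\frac{1}{-20}}\right)\right) \left(-67\right) = \left(61 + \left(\left(-41\right) \frac{1}{42} + \frac{52}{- \frac{1}{20}}\right)\right) \left(-67\right) = \left(61 + \left(- \frac{41}{42} + 52 \left(-20\right)\right)\right) \left(-67\right) = \left(61 - \frac{43721}{42}\right) \left(-67\right) = \left(- \frac{41159}{42}\right) \left(-67\right) = \frac{2757653}{42}$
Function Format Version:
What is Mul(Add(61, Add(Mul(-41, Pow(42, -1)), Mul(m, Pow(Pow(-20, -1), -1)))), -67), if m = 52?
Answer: Rational(2757653, 42) ≈ 65658.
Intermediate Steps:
Mul(Add(61, Add(Mul(-41, Pow(42, -1)), Mul(m, Pow(Pow(-20, -1), -1)))), -67) = Mul(Add(61, Add(Mul(-41, Pow(42, -1)), Mul(52, Pow(Pow(-20, -1), -1)))), -67) = Mul(Add(61, Add(Mul(-41, Rational(1, 42)), Mul(52, Pow(Rational(-1, 20), -1)))), -67) = Mul(Add(61, Add(Rational(-41, 42), Mul(52, -20))), -67) = Mul(Add(61, Add(Rational(-41, 42), -1040)), -67) = Mul(Add(61, Rational(-43721, 42)), -67) = Mul(Rational(-41159, 42), -67) = Rational(2757653, 42)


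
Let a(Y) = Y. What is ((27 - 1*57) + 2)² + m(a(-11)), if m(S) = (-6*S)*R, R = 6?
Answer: 1180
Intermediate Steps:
m(S) = -36*S (m(S) = -6*S*6 = -36*S)
((27 - 1*57) + 2)² + m(a(-11)) = ((27 - 1*57) + 2)² - 36*(-11) = ((27 - 57) + 2)² + 396 = (-30 + 2)² + 396 = (-28)² + 396 = 784 + 396 = 1180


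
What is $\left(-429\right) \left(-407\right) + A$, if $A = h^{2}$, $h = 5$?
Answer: $174628$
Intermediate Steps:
$A = 25$ ($A = 5^{2} = 25$)
$\left(-429\right) \left(-407\right) + A = \left(-429\right) \left(-407\right) + 25 = 174603 + 25 = 174628$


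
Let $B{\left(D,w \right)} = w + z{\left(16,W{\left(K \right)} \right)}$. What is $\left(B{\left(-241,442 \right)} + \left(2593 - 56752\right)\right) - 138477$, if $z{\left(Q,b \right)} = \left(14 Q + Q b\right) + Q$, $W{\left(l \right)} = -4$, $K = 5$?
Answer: $-192018$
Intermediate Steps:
$z{\left(Q,b \right)} = 15 Q + Q b$
$B{\left(D,w \right)} = 176 + w$ ($B{\left(D,w \right)} = w + 16 \left(15 - 4\right) = w + 16 \cdot 11 = w + 176 = 176 + w$)
$\left(B{\left(-241,442 \right)} + \left(2593 - 56752\right)\right) - 138477 = \left(\left(176 + 442\right) + \left(2593 - 56752\right)\right) - 138477 = \left(618 - 54159\right) - 138477 = -53541 - 138477 = -192018$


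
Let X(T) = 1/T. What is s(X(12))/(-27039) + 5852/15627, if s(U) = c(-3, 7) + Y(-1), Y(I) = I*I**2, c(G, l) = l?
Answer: 52712822/140846151 ≈ 0.37426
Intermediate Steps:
Y(I) = I**3
s(U) = 6 (s(U) = 7 + (-1)**3 = 7 - 1 = 6)
s(X(12))/(-27039) + 5852/15627 = 6/(-27039) + 5852/15627 = 6*(-1/27039) + 5852*(1/15627) = -2/9013 + 5852/15627 = 52712822/140846151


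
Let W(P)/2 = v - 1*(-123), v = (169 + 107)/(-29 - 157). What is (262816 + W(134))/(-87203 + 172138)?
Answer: 1630966/526597 ≈ 3.0972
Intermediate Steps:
v = -46/31 (v = 276/(-186) = 276*(-1/186) = -46/31 ≈ -1.4839)
W(P) = 7534/31 (W(P) = 2*(-46/31 - 1*(-123)) = 2*(-46/31 + 123) = 2*(3767/31) = 7534/31)
(262816 + W(134))/(-87203 + 172138) = (262816 + 7534/31)/(-87203 + 172138) = (8154830/31)/84935 = (8154830/31)*(1/84935) = 1630966/526597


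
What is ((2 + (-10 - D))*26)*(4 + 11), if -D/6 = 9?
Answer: 17940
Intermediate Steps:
D = -54 (D = -6*9 = -54)
((2 + (-10 - D))*26)*(4 + 11) = ((2 + (-10 - 1*(-54)))*26)*(4 + 11) = ((2 + (-10 + 54))*26)*15 = ((2 + 44)*26)*15 = (46*26)*15 = 1196*15 = 17940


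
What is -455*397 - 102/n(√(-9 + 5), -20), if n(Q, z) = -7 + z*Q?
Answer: -17521553/97 - 240*I/97 ≈ -1.8063e+5 - 2.4742*I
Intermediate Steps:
n(Q, z) = -7 + Q*z
-455*397 - 102/n(√(-9 + 5), -20) = -455*397 - 102/(-7 + √(-9 + 5)*(-20)) = -180635 - 102/(-7 + √(-4)*(-20)) = -180635 - 102/(-7 + (2*I)*(-20)) = -180635 - 102*(-7 + 40*I)/1649 = -180635 - 6*(-7 + 40*I)/97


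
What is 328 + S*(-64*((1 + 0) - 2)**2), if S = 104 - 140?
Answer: 2632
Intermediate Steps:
S = -36
328 + S*(-64*((1 + 0) - 2)**2) = 328 - (-2304)*((1 + 0) - 2)**2 = 328 - (-2304)*(1 - 2)**2 = 328 - (-2304)*(-1)**2 = 328 - (-2304) = 328 - 36*(-64) = 328 + 2304 = 2632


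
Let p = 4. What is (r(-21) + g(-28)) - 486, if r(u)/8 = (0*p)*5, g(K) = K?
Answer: -514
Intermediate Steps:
r(u) = 0 (r(u) = 8*((0*4)*5) = 8*(0*5) = 8*0 = 0)
(r(-21) + g(-28)) - 486 = (0 - 28) - 486 = -28 - 486 = -514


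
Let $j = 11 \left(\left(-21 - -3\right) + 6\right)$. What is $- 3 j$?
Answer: $396$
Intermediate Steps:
$j = -132$ ($j = 11 \left(\left(-21 + 3\right) + 6\right) = 11 \left(-18 + 6\right) = 11 \left(-12\right) = -132$)
$- 3 j = \left(-3\right) \left(-132\right) = 396$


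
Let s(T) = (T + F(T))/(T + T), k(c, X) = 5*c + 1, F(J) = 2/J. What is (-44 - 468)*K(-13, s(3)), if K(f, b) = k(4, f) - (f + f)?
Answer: -24064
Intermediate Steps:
k(c, X) = 1 + 5*c
s(T) = (T + 2/T)/(2*T) (s(T) = (T + 2/T)/(T + T) = (T + 2/T)/((2*T)) = (T + 2/T)*(1/(2*T)) = (T + 2/T)/(2*T))
K(f, b) = 21 - 2*f (K(f, b) = (1 + 5*4) - (f + f) = (1 + 20) - 2*f = 21 - 2*f)
(-44 - 468)*K(-13, s(3)) = (-44 - 468)*(21 - 2*(-13)) = -512*(21 + 26) = -512*47 = -24064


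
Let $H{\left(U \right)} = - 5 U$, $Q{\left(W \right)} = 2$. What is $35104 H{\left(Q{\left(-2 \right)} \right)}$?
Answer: $-351040$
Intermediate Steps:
$35104 H{\left(Q{\left(-2 \right)} \right)} = 35104 \left(\left(-5\right) 2\right) = 35104 \left(-10\right) = -351040$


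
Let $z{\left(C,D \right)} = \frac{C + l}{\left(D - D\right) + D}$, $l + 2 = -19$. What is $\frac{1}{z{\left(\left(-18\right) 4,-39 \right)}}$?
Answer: $\frac{13}{31} \approx 0.41935$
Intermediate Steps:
$l = -21$ ($l = -2 - 19 = -21$)
$z{\left(C,D \right)} = \frac{-21 + C}{D}$ ($z{\left(C,D \right)} = \frac{C - 21}{\left(D - D\right) + D} = \frac{-21 + C}{0 + D} = \frac{-21 + C}{D}$)
$\frac{1}{z{\left(\left(-18\right) 4,-39 \right)}} = \frac{1}{\frac{1}{-39} \left(-21 - 72\right)} = \frac{1}{\left(- \frac{1}{39}\right) \left(-21 - 72\right)} = \frac{1}{\left(- \frac{1}{39}\right) \left(-93\right)} = \frac{1}{\frac{31}{13}} = \frac{13}{31}$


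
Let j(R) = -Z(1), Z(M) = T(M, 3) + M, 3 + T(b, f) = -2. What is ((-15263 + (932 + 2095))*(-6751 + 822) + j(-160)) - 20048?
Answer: 72527200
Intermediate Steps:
T(b, f) = -5 (T(b, f) = -3 - 2 = -5)
Z(M) = -5 + M
j(R) = 4 (j(R) = -(-5 + 1) = -1*(-4) = 4)
((-15263 + (932 + 2095))*(-6751 + 822) + j(-160)) - 20048 = ((-15263 + (932 + 2095))*(-6751 + 822) + 4) - 20048 = ((-15263 + 3027)*(-5929) + 4) - 20048 = (-12236*(-5929) + 4) - 20048 = (72547244 + 4) - 20048 = 72547248 - 20048 = 72527200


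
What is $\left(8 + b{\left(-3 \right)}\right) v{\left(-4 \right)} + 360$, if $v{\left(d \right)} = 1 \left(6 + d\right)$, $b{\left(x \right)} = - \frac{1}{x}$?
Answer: $\frac{1130}{3} \approx 376.67$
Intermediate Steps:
$v{\left(d \right)} = 6 + d$
$\left(8 + b{\left(-3 \right)}\right) v{\left(-4 \right)} + 360 = \left(8 - \frac{1}{-3}\right) \left(6 - 4\right) + 360 = \left(8 - - \frac{1}{3}\right) 2 + 360 = \left(8 + \frac{1}{3}\right) 2 + 360 = \frac{25}{3} \cdot 2 + 360 = \frac{50}{3} + 360 = \frac{1130}{3}$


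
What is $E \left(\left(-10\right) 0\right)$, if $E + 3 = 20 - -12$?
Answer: $0$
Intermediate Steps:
$E = 29$ ($E = -3 + \left(20 - -12\right) = -3 + \left(20 + 12\right) = -3 + 32 = 29$)
$E \left(\left(-10\right) 0\right) = 29 \left(\left(-10\right) 0\right) = 29 \cdot 0 = 0$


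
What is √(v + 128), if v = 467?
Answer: √595 ≈ 24.393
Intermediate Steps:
√(v + 128) = √(467 + 128) = √595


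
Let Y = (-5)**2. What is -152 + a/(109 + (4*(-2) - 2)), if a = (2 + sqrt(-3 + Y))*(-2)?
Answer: -15052/99 - 2*sqrt(22)/99 ≈ -152.14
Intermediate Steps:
Y = 25
a = -4 - 2*sqrt(22) (a = (2 + sqrt(-3 + 25))*(-2) = (2 + sqrt(22))*(-2) = -4 - 2*sqrt(22) ≈ -13.381)
-152 + a/(109 + (4*(-2) - 2)) = -152 + (-4 - 2*sqrt(22))/(109 + (4*(-2) - 2)) = -152 + (-4 - 2*sqrt(22))/(109 + (-8 - 2)) = -152 + (-4 - 2*sqrt(22))/(109 - 10) = -152 + (-4 - 2*sqrt(22))/99 = -152 + (-4 - 2*sqrt(22))*(1/99) = -152 + (-4/99 - 2*sqrt(22)/99) = -15052/99 - 2*sqrt(22)/99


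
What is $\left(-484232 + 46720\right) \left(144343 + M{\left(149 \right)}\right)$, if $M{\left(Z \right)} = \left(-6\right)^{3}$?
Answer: $-63057292024$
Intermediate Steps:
$M{\left(Z \right)} = -216$
$\left(-484232 + 46720\right) \left(144343 + M{\left(149 \right)}\right) = \left(-484232 + 46720\right) \left(144343 - 216\right) = \left(-437512\right) 144127 = -63057292024$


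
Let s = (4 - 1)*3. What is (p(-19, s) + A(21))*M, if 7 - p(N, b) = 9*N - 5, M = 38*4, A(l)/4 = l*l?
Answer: 295944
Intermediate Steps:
A(l) = 4*l**2 (A(l) = 4*(l*l) = 4*l**2)
M = 152
s = 9 (s = 3*3 = 9)
p(N, b) = 12 - 9*N (p(N, b) = 7 - (9*N - 5) = 7 - (-5 + 9*N) = 7 + (5 - 9*N) = 12 - 9*N)
(p(-19, s) + A(21))*M = ((12 - 9*(-19)) + 4*21**2)*152 = ((12 + 171) + 4*441)*152 = (183 + 1764)*152 = 1947*152 = 295944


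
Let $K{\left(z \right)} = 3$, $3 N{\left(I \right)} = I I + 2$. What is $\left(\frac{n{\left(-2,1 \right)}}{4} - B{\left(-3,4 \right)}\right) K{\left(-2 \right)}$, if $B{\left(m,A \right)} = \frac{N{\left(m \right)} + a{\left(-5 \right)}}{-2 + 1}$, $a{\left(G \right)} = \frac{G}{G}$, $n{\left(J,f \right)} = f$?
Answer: $\frac{59}{4} \approx 14.75$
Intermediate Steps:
$N{\left(I \right)} = \frac{2}{3} + \frac{I^{2}}{3}$ ($N{\left(I \right)} = \frac{I I + 2}{3} = \frac{I^{2} + 2}{3} = \frac{2 + I^{2}}{3} = \frac{2}{3} + \frac{I^{2}}{3}$)
$a{\left(G \right)} = 1$
$B{\left(m,A \right)} = - \frac{5}{3} - \frac{m^{2}}{3}$ ($B{\left(m,A \right)} = \frac{\left(\frac{2}{3} + \frac{m^{2}}{3}\right) + 1}{-2 + 1} = \frac{\frac{5}{3} + \frac{m^{2}}{3}}{-1} = \left(\frac{5}{3} + \frac{m^{2}}{3}\right) \left(-1\right) = - \frac{5}{3} - \frac{m^{2}}{3}$)
$\left(\frac{n{\left(-2,1 \right)}}{4} - B{\left(-3,4 \right)}\right) K{\left(-2 \right)} = \left(1 \cdot \frac{1}{4} - \left(- \frac{5}{3} - \frac{\left(-3\right)^{2}}{3}\right)\right) 3 = \left(1 \cdot \frac{1}{4} - \left(- \frac{5}{3} - 3\right)\right) 3 = \left(\frac{1}{4} - \left(- \frac{5}{3} - 3\right)\right) 3 = \left(\frac{1}{4} - - \frac{14}{3}\right) 3 = \left(\frac{1}{4} + \frac{14}{3}\right) 3 = \frac{59}{12} \cdot 3 = \frac{59}{4}$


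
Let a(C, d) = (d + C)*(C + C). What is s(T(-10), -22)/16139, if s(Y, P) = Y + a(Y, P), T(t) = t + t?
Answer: 1660/16139 ≈ 0.10286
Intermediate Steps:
T(t) = 2*t
a(C, d) = 2*C*(C + d) (a(C, d) = (C + d)*(2*C) = 2*C*(C + d))
s(Y, P) = Y + 2*Y*(P + Y) (s(Y, P) = Y + 2*Y*(Y + P) = Y + 2*Y*(P + Y))
s(T(-10), -22)/16139 = ((2*(-10))*(1 + 2*(-22) + 2*(2*(-10))))/16139 = -20*(1 - 44 + 2*(-20))*(1/16139) = -20*(1 - 44 - 40)*(1/16139) = -20*(-83)*(1/16139) = 1660*(1/16139) = 1660/16139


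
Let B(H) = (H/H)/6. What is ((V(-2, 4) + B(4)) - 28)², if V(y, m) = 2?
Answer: 24025/36 ≈ 667.36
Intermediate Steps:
B(H) = ⅙ (B(H) = 1*(⅙) = ⅙)
((V(-2, 4) + B(4)) - 28)² = ((2 + ⅙) - 28)² = (13/6 - 28)² = (-155/6)² = 24025/36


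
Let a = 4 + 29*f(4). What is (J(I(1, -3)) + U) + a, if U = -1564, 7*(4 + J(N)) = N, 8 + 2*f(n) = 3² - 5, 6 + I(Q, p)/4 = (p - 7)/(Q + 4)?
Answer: -11386/7 ≈ -1626.6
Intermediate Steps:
I(Q, p) = -24 + 4*(-7 + p)/(4 + Q) (I(Q, p) = -24 + 4*((p - 7)/(Q + 4)) = -24 + 4*((-7 + p)/(4 + Q)) = -24 + 4*(-7 + p)/(4 + Q))
f(n) = -2 (f(n) = -4 + (3² - 5)/2 = -4 + (9 - 5)/2 = -4 + (½)*4 = -4 + 2 = -2)
J(N) = -4 + N/7
a = -54 (a = 4 + 29*(-2) = 4 - 58 = -54)
(J(I(1, -3)) + U) + a = ((-4 + (4*(-31 - 3 - 6*1)/(4 + 1))/7) - 1564) - 54 = ((-4 + (4*(-31 - 3 - 6)/5)/7) - 1564) - 54 = ((-4 + (4*(⅕)*(-40))/7) - 1564) - 54 = ((-4 + (⅐)*(-32)) - 1564) - 54 = ((-4 - 32/7) - 1564) - 54 = (-60/7 - 1564) - 54 = -11008/7 - 54 = -11386/7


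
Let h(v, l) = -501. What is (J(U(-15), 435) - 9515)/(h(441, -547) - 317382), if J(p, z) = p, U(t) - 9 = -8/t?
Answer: 142582/4768245 ≈ 0.029902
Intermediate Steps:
U(t) = 9 - 8/t
(J(U(-15), 435) - 9515)/(h(441, -547) - 317382) = ((9 - 8/(-15)) - 9515)/(-501 - 317382) = ((9 - 8*(-1/15)) - 9515)/(-317883) = ((9 + 8/15) - 9515)*(-1/317883) = (143/15 - 9515)*(-1/317883) = -142582/15*(-1/317883) = 142582/4768245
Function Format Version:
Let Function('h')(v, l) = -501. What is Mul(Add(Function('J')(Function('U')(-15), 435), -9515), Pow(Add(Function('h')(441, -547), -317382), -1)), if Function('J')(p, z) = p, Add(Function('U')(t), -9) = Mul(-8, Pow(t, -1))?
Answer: Rational(142582, 4768245) ≈ 0.029902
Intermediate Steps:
Function('U')(t) = Add(9, Mul(-8, Pow(t, -1)))
Mul(Add(Function('J')(Function('U')(-15), 435), -9515), Pow(Add(Function('h')(441, -547), -317382), -1)) = Mul(Add(Add(9, Mul(-8, Pow(-15, -1))), -9515), Pow(Add(-501, -317382), -1)) = Mul(Add(Add(9, Mul(-8, Rational(-1, 15))), -9515), Pow(-317883, -1)) = Mul(Add(Add(9, Rational(8, 15)), -9515), Rational(-1, 317883)) = Mul(Add(Rational(143, 15), -9515), Rational(-1, 317883)) = Mul(Rational(-142582, 15), Rational(-1, 317883)) = Rational(142582, 4768245)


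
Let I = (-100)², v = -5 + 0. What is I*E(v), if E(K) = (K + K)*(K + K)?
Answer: 1000000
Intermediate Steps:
v = -5
E(K) = 4*K² (E(K) = (2*K)*(2*K) = 4*K²)
I = 10000
I*E(v) = 10000*(4*(-5)²) = 10000*(4*25) = 10000*100 = 1000000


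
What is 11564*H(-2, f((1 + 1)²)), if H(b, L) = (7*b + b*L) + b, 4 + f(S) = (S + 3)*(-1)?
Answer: 69384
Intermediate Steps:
f(S) = -7 - S (f(S) = -4 + (S + 3)*(-1) = -4 + (3 + S)*(-1) = -4 + (-3 - S) = -7 - S)
H(b, L) = 8*b + L*b (H(b, L) = (7*b + L*b) + b = 8*b + L*b)
11564*H(-2, f((1 + 1)²)) = 11564*(-2*(8 + (-7 - (1 + 1)²))) = 11564*(-2*(8 + (-7 - 1*2²))) = 11564*(-2*(8 + (-7 - 1*4))) = 11564*(-2*(8 + (-7 - 4))) = 11564*(-2*(8 - 11)) = 11564*(-2*(-3)) = 11564*6 = 69384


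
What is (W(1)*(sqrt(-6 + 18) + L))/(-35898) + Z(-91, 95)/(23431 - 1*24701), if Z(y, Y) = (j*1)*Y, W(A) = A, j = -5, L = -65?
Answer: 856705/2279523 - sqrt(3)/17949 ≈ 0.37573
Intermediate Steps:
Z(y, Y) = -5*Y (Z(y, Y) = (-5*1)*Y = -5*Y)
(W(1)*(sqrt(-6 + 18) + L))/(-35898) + Z(-91, 95)/(23431 - 1*24701) = (1*(sqrt(-6 + 18) - 65))/(-35898) + (-5*95)/(23431 - 1*24701) = (1*(sqrt(12) - 65))*(-1/35898) - 475/(23431 - 24701) = (1*(2*sqrt(3) - 65))*(-1/35898) - 475/(-1270) = (1*(-65 + 2*sqrt(3)))*(-1/35898) - 475*(-1/1270) = (-65 + 2*sqrt(3))*(-1/35898) + 95/254 = (65/35898 - sqrt(3)/17949) + 95/254 = 856705/2279523 - sqrt(3)/17949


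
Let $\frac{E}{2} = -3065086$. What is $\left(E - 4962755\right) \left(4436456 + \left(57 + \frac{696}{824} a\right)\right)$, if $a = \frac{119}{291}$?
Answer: $- \frac{491696261483609118}{9991} \approx -4.9214 \cdot 10^{13}$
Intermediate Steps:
$E = -6130172$ ($E = 2 \left(-3065086\right) = -6130172$)
$a = \frac{119}{291}$ ($a = 119 \cdot \frac{1}{291} = \frac{119}{291} \approx 0.40893$)
$\left(E - 4962755\right) \left(4436456 + \left(57 + \frac{696}{824} a\right)\right) = \left(-6130172 - 4962755\right) \left(4436456 + \left(57 + \frac{696}{824} \cdot \frac{119}{291}\right)\right) = - 11092927 \left(4436456 + \left(57 + 696 \cdot \frac{1}{824} \cdot \frac{119}{291}\right)\right) = - 11092927 \left(4436456 + \left(57 + \frac{87}{103} \cdot \frac{119}{291}\right)\right) = - 11092927 \left(4436456 + \left(57 + \frac{3451}{9991}\right)\right) = - 11092927 \left(4436456 + \frac{572938}{9991}\right) = \left(-11092927\right) \frac{44325204834}{9991} = - \frac{491696261483609118}{9991}$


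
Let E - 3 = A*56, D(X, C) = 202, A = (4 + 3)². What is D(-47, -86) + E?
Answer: 2949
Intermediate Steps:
A = 49 (A = 7² = 49)
E = 2747 (E = 3 + 49*56 = 3 + 2744 = 2747)
D(-47, -86) + E = 202 + 2747 = 2949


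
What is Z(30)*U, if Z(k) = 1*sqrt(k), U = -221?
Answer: -221*sqrt(30) ≈ -1210.5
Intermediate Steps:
Z(k) = sqrt(k)
Z(30)*U = sqrt(30)*(-221) = -221*sqrt(30)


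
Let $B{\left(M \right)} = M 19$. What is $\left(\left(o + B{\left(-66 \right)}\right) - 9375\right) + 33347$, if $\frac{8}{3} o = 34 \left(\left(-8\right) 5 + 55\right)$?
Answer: $\frac{91637}{4} \approx 22909.0$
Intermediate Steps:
$B{\left(M \right)} = 19 M$
$o = \frac{765}{4}$ ($o = \frac{3 \cdot 34 \left(\left(-8\right) 5 + 55\right)}{8} = \frac{3 \cdot 34 \left(-40 + 55\right)}{8} = \frac{3 \cdot 34 \cdot 15}{8} = \frac{3}{8} \cdot 510 = \frac{765}{4} \approx 191.25$)
$\left(\left(o + B{\left(-66 \right)}\right) - 9375\right) + 33347 = \left(\left(\frac{765}{4} + 19 \left(-66\right)\right) - 9375\right) + 33347 = \left(\left(\frac{765}{4} - 1254\right) - 9375\right) + 33347 = \left(- \frac{4251}{4} - 9375\right) + 33347 = - \frac{41751}{4} + 33347 = \frac{91637}{4}$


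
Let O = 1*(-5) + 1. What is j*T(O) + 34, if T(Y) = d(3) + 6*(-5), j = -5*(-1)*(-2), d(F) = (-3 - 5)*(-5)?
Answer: -66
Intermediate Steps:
O = -4 (O = -5 + 1 = -4)
d(F) = 40 (d(F) = -8*(-5) = 40)
j = -10 (j = 5*(-2) = -10)
T(Y) = 10 (T(Y) = 40 + 6*(-5) = 40 - 30 = 10)
j*T(O) + 34 = -10*10 + 34 = -100 + 34 = -66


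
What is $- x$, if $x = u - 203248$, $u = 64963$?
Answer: $138285$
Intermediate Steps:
$x = -138285$ ($x = 64963 - 203248 = -138285$)
$- x = \left(-1\right) \left(-138285\right) = 138285$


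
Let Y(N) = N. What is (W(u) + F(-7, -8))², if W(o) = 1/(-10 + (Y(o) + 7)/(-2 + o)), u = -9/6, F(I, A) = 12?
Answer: 931225/6561 ≈ 141.93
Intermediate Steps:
u = -3/2 (u = -9*⅙ = -3/2 ≈ -1.5000)
W(o) = 1/(-10 + (7 + o)/(-2 + o)) (W(o) = 1/(-10 + (o + 7)/(-2 + o)) = 1/(-10 + (7 + o)/(-2 + o)))
(W(u) + F(-7, -8))² = ((-2 - 3/2)/(9*(3 - 1*(-3/2))) + 12)² = ((⅑)*(-7/2)/(3 + 3/2) + 12)² = ((⅑)*(-7/2)/(9/2) + 12)² = ((⅑)*(2/9)*(-7/2) + 12)² = (-7/81 + 12)² = (965/81)² = 931225/6561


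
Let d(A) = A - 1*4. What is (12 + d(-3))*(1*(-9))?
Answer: -45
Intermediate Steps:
d(A) = -4 + A (d(A) = A - 4 = -4 + A)
(12 + d(-3))*(1*(-9)) = (12 + (-4 - 3))*(1*(-9)) = (12 - 7)*(-9) = 5*(-9) = -45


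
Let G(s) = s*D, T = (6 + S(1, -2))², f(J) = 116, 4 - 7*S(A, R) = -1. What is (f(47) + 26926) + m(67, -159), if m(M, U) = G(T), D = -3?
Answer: 1318431/49 ≈ 26907.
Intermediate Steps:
S(A, R) = 5/7 (S(A, R) = 4/7 - ⅐*(-1) = 4/7 + ⅐ = 5/7)
T = 2209/49 (T = (6 + 5/7)² = (47/7)² = 2209/49 ≈ 45.082)
G(s) = -3*s (G(s) = s*(-3) = -3*s)
m(M, U) = -6627/49 (m(M, U) = -3*2209/49 = -6627/49)
(f(47) + 26926) + m(67, -159) = (116 + 26926) - 6627/49 = 27042 - 6627/49 = 1318431/49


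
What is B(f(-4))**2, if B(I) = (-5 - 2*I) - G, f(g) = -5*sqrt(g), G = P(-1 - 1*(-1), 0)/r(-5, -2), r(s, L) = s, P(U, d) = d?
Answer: -375 - 200*I ≈ -375.0 - 200.0*I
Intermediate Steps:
G = 0 (G = 0/(-5) = 0*(-1/5) = 0)
B(I) = -5 - 2*I (B(I) = (-5 - 2*I) - 1*0 = (-5 - 2*I) + 0 = -5 - 2*I)
B(f(-4))**2 = (-5 - (-10)*sqrt(-4))**2 = (-5 - (-10)*2*I)**2 = (-5 - (-20)*I)**2 = (-5 + 20*I)**2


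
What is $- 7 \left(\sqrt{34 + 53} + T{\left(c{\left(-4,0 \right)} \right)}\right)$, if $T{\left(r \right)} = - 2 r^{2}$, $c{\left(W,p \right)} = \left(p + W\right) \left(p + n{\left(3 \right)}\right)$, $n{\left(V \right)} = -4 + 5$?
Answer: $224 - 7 \sqrt{87} \approx 158.71$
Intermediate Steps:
$n{\left(V \right)} = 1$
$c{\left(W,p \right)} = \left(1 + p\right) \left(W + p\right)$ ($c{\left(W,p \right)} = \left(p + W\right) \left(p + 1\right) = \left(W + p\right) \left(1 + p\right) = \left(1 + p\right) \left(W + p\right)$)
$- 7 \left(\sqrt{34 + 53} + T{\left(c{\left(-4,0 \right)} \right)}\right) = - 7 \left(\sqrt{34 + 53} - 2 \left(-4 + 0 + 0^{2} - 0\right)^{2}\right) = - 7 \left(\sqrt{87} - 2 \left(-4 + 0 + 0 + 0\right)^{2}\right) = - 7 \left(\sqrt{87} - 2 \left(-4\right)^{2}\right) = - 7 \left(\sqrt{87} - 32\right) = - 7 \left(-32 + \sqrt{87}\right) = 224 - 7 \sqrt{87}$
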